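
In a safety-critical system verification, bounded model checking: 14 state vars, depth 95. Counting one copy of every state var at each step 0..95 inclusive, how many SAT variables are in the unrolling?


BMC unrolls to depth k, creating one copy of each state var for steps 0..k.
Step count = 95 + 1 = 96 (steps 0 through 95)
Vars per step = 14
Total = 14 * 96 = 1344

1344


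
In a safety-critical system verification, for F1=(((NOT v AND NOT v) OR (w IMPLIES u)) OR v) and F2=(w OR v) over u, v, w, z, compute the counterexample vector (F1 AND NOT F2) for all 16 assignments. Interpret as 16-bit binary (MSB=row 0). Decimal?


F1 = (((NOT v AND NOT v) OR (w IMPLIES u)) OR v)
F2 = (w OR v)
Counterexample to F1=>F2 is where F1=1 and F2=0.
Evaluate each row (bits = u,v,w,z, MSB first):
  row 0 [0000]: F1=1 F2=0 -> F1&~F2 -> 1
  row 1 [0001]: F1=1 F2=0 -> F1&~F2 -> 1
  row 2 [0010]: F1=1 F2=1 -> F1&~F2 -> 0
  row 3 [0011]: F1=1 F2=1 -> F1&~F2 -> 0
  row 4 [0100]: F1=1 F2=1 -> F1&~F2 -> 0
  row 5 [0101]: F1=1 F2=1 -> F1&~F2 -> 0
  row 6 [0110]: F1=1 F2=1 -> F1&~F2 -> 0
  row 7 [0111]: F1=1 F2=1 -> F1&~F2 -> 0
  row 8 [1000]: F1=1 F2=0 -> F1&~F2 -> 1
  row 9 [1001]: F1=1 F2=0 -> F1&~F2 -> 1
  row 10 [1010]: F1=1 F2=1 -> F1&~F2 -> 0
  row 11 [1011]: F1=1 F2=1 -> F1&~F2 -> 0
  row 12 [1100]: F1=1 F2=1 -> F1&~F2 -> 0
  row 13 [1101]: F1=1 F2=1 -> F1&~F2 -> 0
  row 14 [1110]: F1=1 F2=1 -> F1&~F2 -> 0
  row 15 [1111]: F1=1 F2=1 -> F1&~F2 -> 0
Full result column, 4 rows per line (u,v fixed per line; w,z runs 00..11 left to right):
  rows 0-3 [u,v=00]: 1100  = hex C
  rows 4-7 [u,v=01]: 0000  = hex 0
  rows 8-11 [u,v=10]: 1100  = hex C
  rows 12-15 [u,v=11]: 0000  = hex 0
Counterexample vector (row 0 .. row 15) = 1100000011000000
Output column grouped in 4s = 1100 0000 1100 0000 = 0xC0C0
Convert to decimal digit by digit (value = value*16 + digit):
  C -> 12
  12*16 + 0 = 192
  192*16 + 12 (C) = 3084
  3084*16 + 0 = 49344
Decimal = 49344

49344


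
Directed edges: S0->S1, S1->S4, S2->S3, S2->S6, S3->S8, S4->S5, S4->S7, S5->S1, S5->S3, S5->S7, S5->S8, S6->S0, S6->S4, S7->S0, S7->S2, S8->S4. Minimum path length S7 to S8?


BFS layer-by-layer from S7:
  dist 0: {S7}
  dist 1: {S0, S2}
  dist 2: {S1, S3, S6}
  dist 3: {S4, S8}
  -> S8 reached at distance 3
Shortest path length = 3

3


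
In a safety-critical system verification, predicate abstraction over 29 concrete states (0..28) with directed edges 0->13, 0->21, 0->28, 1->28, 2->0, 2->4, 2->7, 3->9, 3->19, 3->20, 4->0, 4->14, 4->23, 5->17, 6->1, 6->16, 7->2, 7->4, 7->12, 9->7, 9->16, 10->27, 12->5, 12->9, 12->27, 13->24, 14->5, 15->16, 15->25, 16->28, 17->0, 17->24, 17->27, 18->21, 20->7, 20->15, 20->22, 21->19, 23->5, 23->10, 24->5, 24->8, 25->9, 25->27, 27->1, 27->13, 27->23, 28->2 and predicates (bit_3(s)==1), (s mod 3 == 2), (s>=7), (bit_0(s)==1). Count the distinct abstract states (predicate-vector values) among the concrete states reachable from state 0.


BFS from 0:
Concrete reachable: {0, 1, 2, 4, 5, 7, 8, 9, 10, 12, 13, 14, 16, 17, 19, 21, 23, 24, 27, 28}
Abstract via predicates (bit_3(s)==1), (s mod 3 == 2), (s>=7), (bit_0(s)==1):
  (0,0,0,0) <- {0, 4}
  (0,0,0,1) <- {1}
  (0,0,1,0) <- {16}
  (0,0,1,1) <- {7, 19, 21}
  (0,1,0,0) <- {2}
  (0,1,0,1) <- {5}
  (0,1,1,1) <- {17, 23}
  (1,0,1,0) <- {10, 12, 24, 28}
  (1,0,1,1) <- {9, 13, 27}
  (1,1,1,0) <- {8, 14}
Distinct abstract states = 10

10


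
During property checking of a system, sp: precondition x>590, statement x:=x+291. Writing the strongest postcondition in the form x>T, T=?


Formula: sp(P, x:=E) = exists old_x. (x = E[old_x/x]) AND P[old_x/x] (old_x is the value of x before the assignment; eliminate old_x by solving x = E[old_x/x] for old_x)
Step 1: Precondition P: x>590, i.e. old_x > 590
Step 2: Assignment gives x = old_x + 291, so old_x = x - 291
Step 3: Substitute into P: x - 291 > 590
Step 4: Simplify: x > 590+291 = 881

881


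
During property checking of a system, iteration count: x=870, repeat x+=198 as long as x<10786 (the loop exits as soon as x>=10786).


Step 1: x goes from 870 toward 10786 by 198; the body runs while x<10786, so iterations = ceil((bound-start)/step)
Step 2: Distance=9916
Step 3: ceil(9916/198)=51

51


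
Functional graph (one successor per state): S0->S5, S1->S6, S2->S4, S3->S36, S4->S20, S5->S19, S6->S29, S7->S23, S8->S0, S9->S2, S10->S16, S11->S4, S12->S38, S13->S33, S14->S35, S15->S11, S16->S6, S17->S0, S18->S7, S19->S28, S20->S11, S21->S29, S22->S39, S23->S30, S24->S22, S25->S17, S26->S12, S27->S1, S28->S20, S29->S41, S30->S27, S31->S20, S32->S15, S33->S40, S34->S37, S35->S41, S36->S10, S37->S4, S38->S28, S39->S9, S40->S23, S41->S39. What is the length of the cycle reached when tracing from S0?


Trace from S0 until a state repeats:
  S0 -> S5 -> S19 -> S28 -> S20 -> S11 -> S4 -> S20
S20 first seen at step 4, revisited at step 7.
Cycle length = 7 - 4 = 3

3


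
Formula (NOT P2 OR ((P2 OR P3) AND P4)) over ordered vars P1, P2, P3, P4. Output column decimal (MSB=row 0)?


Formula: (NOT P2 OR ((P2 OR P3) AND P4)) over P1, P2, P3, P4 (16 rows)
Evaluate each row (bits = P1,P2,P3,P4, MSB first):
  row 0 [0000]: (NOT 0 OR ((0 OR 0) AND 0)) -> 1
  row 1 [0001]: (NOT 0 OR ((0 OR 0) AND 1)) -> 1
  row 2 [0010]: (NOT 0 OR ((0 OR 1) AND 0)) -> 1
  row 3 [0011]: (NOT 0 OR ((0 OR 1) AND 1)) -> 1
  row 4 [0100]: (NOT 1 OR ((1 OR 0) AND 0)) -> 0
  row 5 [0101]: (NOT 1 OR ((1 OR 0) AND 1)) -> 1
  row 6 [0110]: (NOT 1 OR ((1 OR 1) AND 0)) -> 0
  row 7 [0111]: (NOT 1 OR ((1 OR 1) AND 1)) -> 1
  row 8 [1000]: (NOT 0 OR ((0 OR 0) AND 0)) -> 1
  row 9 [1001]: (NOT 0 OR ((0 OR 0) AND 1)) -> 1
  row 10 [1010]: (NOT 0 OR ((0 OR 1) AND 0)) -> 1
  row 11 [1011]: (NOT 0 OR ((0 OR 1) AND 1)) -> 1
  row 12 [1100]: (NOT 1 OR ((1 OR 0) AND 0)) -> 0
  row 13 [1101]: (NOT 1 OR ((1 OR 0) AND 1)) -> 1
  row 14 [1110]: (NOT 1 OR ((1 OR 1) AND 0)) -> 0
  row 15 [1111]: (NOT 1 OR ((1 OR 1) AND 1)) -> 1
Full result column, 4 rows per line (P1,P2 fixed per line; P3,P4 runs 00..11 left to right):
  rows 0-3 [P1,P2=00]: 1111  = hex F
  rows 4-7 [P1,P2=01]: 0101  = hex 5
  rows 8-11 [P1,P2=10]: 1111  = hex F
  rows 12-15 [P1,P2=11]: 0101  = hex 5
Output column (row 0 .. row 15) = 1111010111110101
Output column grouped in 4s = 1111 0101 1111 0101 = 0xF5F5
Convert to decimal digit by digit (value = value*16 + digit):
  F -> 15
  15*16 + 5 = 245
  245*16 + 15 (F) = 3935
  3935*16 + 5 = 62965
Decimal = 62965

62965


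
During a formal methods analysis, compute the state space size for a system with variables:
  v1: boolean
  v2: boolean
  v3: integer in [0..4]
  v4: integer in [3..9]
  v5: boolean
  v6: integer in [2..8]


State space = product of domain sizes of all variables.
Domain sizes:
  v1 (boolean): 2
  v2 (boolean): 2
  v3 (integer in [0..4]): 5
  v4 (integer in [3..9]): 7
  v5 (boolean): 2
  v6 (integer in [2..8]): 7
Product = 2 * 2 * 5 * 7 * 2 * 7 = 1960

1960


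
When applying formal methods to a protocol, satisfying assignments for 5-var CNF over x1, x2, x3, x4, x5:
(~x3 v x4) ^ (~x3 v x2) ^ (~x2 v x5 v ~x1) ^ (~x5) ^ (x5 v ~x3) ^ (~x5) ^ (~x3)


CNF with 7 clauses over 5 vars (32 assignments).
An assignment satisfies CNF iff every clause has >=1 true literal.
Check each row (bits = x1,x2,x3,x4,x5; clause T/F shown):
  row 0 [00000]: clauses=TTTTTTT -> 1
  row 1 [00001]: clauses=TTTFTFT -> 0
  row 2 [00010]: clauses=TTTTTTT -> 1
  row 3 [00011]: clauses=TTTFTFT -> 0
  row 4 [00100]: clauses=FFTTFTF -> 0
  row 5 [00101]: clauses=FFTFTFF -> 0
  row 6 [00110]: clauses=TFTTFTF -> 0
  row 7 [00111]: clauses=TFTFTFF -> 0
  row 8 [01000]: clauses=TTTTTTT -> 1
  row 9 [01001]: clauses=TTTFTFT -> 0
  row 10 [01010]: clauses=TTTTTTT -> 1
  row 11 [01011]: clauses=TTTFTFT -> 0
  row 12 [01100]: clauses=FTTTFTF -> 0
  row 13 [01101]: clauses=FTTFTFF -> 0
  row 14 [01110]: clauses=TTTTFTF -> 0
  row 15 [01111]: clauses=TTTFTFF -> 0
  row 16 [10000]: clauses=TTTTTTT -> 1
  row 17 [10001]: clauses=TTTFTFT -> 0
  row 18 [10010]: clauses=TTTTTTT -> 1
  row 19 [10011]: clauses=TTTFTFT -> 0
  row 20 [10100]: clauses=FFTTFTF -> 0
  row 21 [10101]: clauses=FFTFTFF -> 0
  row 22 [10110]: clauses=TFTTFTF -> 0
  row 23 [10111]: clauses=TFTFTFF -> 0
  row 24 [11000]: clauses=TTFTTTT -> 0
  row 25 [11001]: clauses=TTTFTFT -> 0
  row 26 [11010]: clauses=TTFTTTT -> 0
  row 27 [11011]: clauses=TTTFTFT -> 0
  row 28 [11100]: clauses=FTFTFTF -> 0
  row 29 [11101]: clauses=FTTFTFF -> 0
  row 30 [11110]: clauses=TTFTFTF -> 0
  row 31 [11111]: clauses=TTTFTFF -> 0
Full result column, 8 rows per line (x1,x2 fixed per line; x3,x4,x5 runs 000..111 left to right):
  rows 0-7 [x1,x2=00]: 10100000  (ones: 2)
  rows 8-15 [x1,x2=01]: 10100000  (ones: 2)
  rows 16-23 [x1,x2=10]: 10100000  (ones: 2)
  rows 24-31 [x1,x2=11]: 00000000  (ones: 0)
Satisfying assignments = 2+2+2+0 = 6

6


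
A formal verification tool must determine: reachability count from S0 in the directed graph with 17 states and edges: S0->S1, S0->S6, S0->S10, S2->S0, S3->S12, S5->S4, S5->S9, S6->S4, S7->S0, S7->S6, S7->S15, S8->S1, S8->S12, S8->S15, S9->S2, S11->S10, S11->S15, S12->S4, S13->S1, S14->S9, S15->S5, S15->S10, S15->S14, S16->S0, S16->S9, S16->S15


BFS from S0:
  layer 0: {S0}
  layer 1: {S1, S6, S10}
  layer 2: {S4}
Reachable set: {S0, S1, S4, S6, S10}
Count = 5

5


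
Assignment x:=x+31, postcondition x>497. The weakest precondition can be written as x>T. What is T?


Formula: wp(x:=E, P) = P[E/x] (substitute E for x in postcondition)
Step 1: Postcondition: x>497
Step 2: Substitute x+31 for x: x+31>497
Step 3: Solve for x: x > 497-31 = 466

466


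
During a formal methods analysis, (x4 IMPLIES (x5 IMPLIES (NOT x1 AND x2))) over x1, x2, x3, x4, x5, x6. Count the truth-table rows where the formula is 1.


Formula: (x4 IMPLIES (x5 IMPLIES (NOT x1 AND x2))) over 6 vars (64 rows)
Evaluate each row (x1, x2, x3, x4, x5, x6 as bits, MSB first):
  row 0 [000000]: (0 IMPLIES (0 IMPLIES (NOT 0 AND 0))) -> 1
  row 1 [000001]: (0 IMPLIES (0 IMPLIES (NOT 0 AND 0))) -> 1
  row 2 [000010]: (0 IMPLIES (1 IMPLIES (NOT 0 AND 0))) -> 1
  row 3 [000011]: (0 IMPLIES (1 IMPLIES (NOT 0 AND 0))) -> 1
  row 4 [000100]: (1 IMPLIES (0 IMPLIES (NOT 0 AND 0))) -> 1
  (every remaining row is evaluated the same way; all 64 results are listed next)
Full result column, 8 rows per line (x1,x2,x3 fixed per line; x4,x5,x6 runs 000..111 left to right):
  rows 0-7 [x1,x2,x3=000]: 11111100  (ones: 6)
  rows 8-15 [x1,x2,x3=001]: 11111100  (ones: 6)
  rows 16-23 [x1,x2,x3=010]: 11111111  (ones: 8)
  rows 24-31 [x1,x2,x3=011]: 11111111  (ones: 8)
  rows 32-39 [x1,x2,x3=100]: 11111100  (ones: 6)
  rows 40-47 [x1,x2,x3=101]: 11111100  (ones: 6)
  rows 48-55 [x1,x2,x3=110]: 11111100  (ones: 6)
  rows 56-63 [x1,x2,x3=111]: 11111100  (ones: 6)
Count of 1-rows = 6+6+8+8+6+6+6+6 = 52

52


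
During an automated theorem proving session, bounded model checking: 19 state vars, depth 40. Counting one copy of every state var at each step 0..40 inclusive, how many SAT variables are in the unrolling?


BMC unrolls to depth k, creating one copy of each state var for steps 0..k.
Step count = 40 + 1 = 41 (steps 0 through 40)
Vars per step = 19
Total = 19 * 41 = 779

779


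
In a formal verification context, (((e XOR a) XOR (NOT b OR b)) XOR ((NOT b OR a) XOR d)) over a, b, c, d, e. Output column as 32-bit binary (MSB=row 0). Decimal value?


Formula: (((e XOR a) XOR (NOT b OR b)) XOR ((NOT b OR a) XOR d)) over a, b, c, d, e (32 rows)
Evaluate each row (bits = a,b,c,d,e, MSB first):
  row 0 [00000]: (((0 XOR 0) XOR (NOT 0 OR 0)) XOR ((NOT 0 OR 0) XOR 0)) -> 0
  row 1 [00001]: (((1 XOR 0) XOR (NOT 0 OR 0)) XOR ((NOT 0 OR 0) XOR 0)) -> 1
  row 2 [00010]: (((0 XOR 0) XOR (NOT 0 OR 0)) XOR ((NOT 0 OR 0) XOR 1)) -> 1
  row 3 [00011]: (((1 XOR 0) XOR (NOT 0 OR 0)) XOR ((NOT 0 OR 0) XOR 1)) -> 0
  row 4 [00100]: (((0 XOR 0) XOR (NOT 0 OR 0)) XOR ((NOT 0 OR 0) XOR 0)) -> 0
  row 5 [00101]: (((1 XOR 0) XOR (NOT 0 OR 0)) XOR ((NOT 0 OR 0) XOR 0)) -> 1
  row 6 [00110]: (((0 XOR 0) XOR (NOT 0 OR 0)) XOR ((NOT 0 OR 0) XOR 1)) -> 1
  row 7 [00111]: (((1 XOR 0) XOR (NOT 0 OR 0)) XOR ((NOT 0 OR 0) XOR 1)) -> 0
  row 8 [01000]: (((0 XOR 0) XOR (NOT 1 OR 1)) XOR ((NOT 1 OR 0) XOR 0)) -> 1
  row 9 [01001]: (((1 XOR 0) XOR (NOT 1 OR 1)) XOR ((NOT 1 OR 0) XOR 0)) -> 0
  row 10 [01010]: (((0 XOR 0) XOR (NOT 1 OR 1)) XOR ((NOT 1 OR 0) XOR 1)) -> 0
  row 11 [01011]: (((1 XOR 0) XOR (NOT 1 OR 1)) XOR ((NOT 1 OR 0) XOR 1)) -> 1
  row 12 [01100]: (((0 XOR 0) XOR (NOT 1 OR 1)) XOR ((NOT 1 OR 0) XOR 0)) -> 1
  row 13 [01101]: (((1 XOR 0) XOR (NOT 1 OR 1)) XOR ((NOT 1 OR 0) XOR 0)) -> 0
  row 14 [01110]: (((0 XOR 0) XOR (NOT 1 OR 1)) XOR ((NOT 1 OR 0) XOR 1)) -> 0
  row 15 [01111]: (((1 XOR 0) XOR (NOT 1 OR 1)) XOR ((NOT 1 OR 0) XOR 1)) -> 1
  row 16 [10000]: (((0 XOR 1) XOR (NOT 0 OR 0)) XOR ((NOT 0 OR 1) XOR 0)) -> 1
  row 17 [10001]: (((1 XOR 1) XOR (NOT 0 OR 0)) XOR ((NOT 0 OR 1) XOR 0)) -> 0
  row 18 [10010]: (((0 XOR 1) XOR (NOT 0 OR 0)) XOR ((NOT 0 OR 1) XOR 1)) -> 0
  row 19 [10011]: (((1 XOR 1) XOR (NOT 0 OR 0)) XOR ((NOT 0 OR 1) XOR 1)) -> 1
  row 20 [10100]: (((0 XOR 1) XOR (NOT 0 OR 0)) XOR ((NOT 0 OR 1) XOR 0)) -> 1
  row 21 [10101]: (((1 XOR 1) XOR (NOT 0 OR 0)) XOR ((NOT 0 OR 1) XOR 0)) -> 0
  row 22 [10110]: (((0 XOR 1) XOR (NOT 0 OR 0)) XOR ((NOT 0 OR 1) XOR 1)) -> 0
  row 23 [10111]: (((1 XOR 1) XOR (NOT 0 OR 0)) XOR ((NOT 0 OR 1) XOR 1)) -> 1
  row 24 [11000]: (((0 XOR 1) XOR (NOT 1 OR 1)) XOR ((NOT 1 OR 1) XOR 0)) -> 1
  row 25 [11001]: (((1 XOR 1) XOR (NOT 1 OR 1)) XOR ((NOT 1 OR 1) XOR 0)) -> 0
  row 26 [11010]: (((0 XOR 1) XOR (NOT 1 OR 1)) XOR ((NOT 1 OR 1) XOR 1)) -> 0
  row 27 [11011]: (((1 XOR 1) XOR (NOT 1 OR 1)) XOR ((NOT 1 OR 1) XOR 1)) -> 1
  row 28 [11100]: (((0 XOR 1) XOR (NOT 1 OR 1)) XOR ((NOT 1 OR 1) XOR 0)) -> 1
  row 29 [11101]: (((1 XOR 1) XOR (NOT 1 OR 1)) XOR ((NOT 1 OR 1) XOR 0)) -> 0
  row 30 [11110]: (((0 XOR 1) XOR (NOT 1 OR 1)) XOR ((NOT 1 OR 1) XOR 1)) -> 0
  row 31 [11111]: (((1 XOR 1) XOR (NOT 1 OR 1)) XOR ((NOT 1 OR 1) XOR 1)) -> 1
Full result column, 4 rows per line (a,b,c fixed per line; d,e runs 00..11 left to right):
  rows 0-3 [a,b,c=000]: 0110  = hex 6
  rows 4-7 [a,b,c=001]: 0110  = hex 6
  rows 8-11 [a,b,c=010]: 1001  = hex 9
  rows 12-15 [a,b,c=011]: 1001  = hex 9
  rows 16-19 [a,b,c=100]: 1001  = hex 9
  rows 20-23 [a,b,c=101]: 1001  = hex 9
  rows 24-27 [a,b,c=110]: 1001  = hex 9
  rows 28-31 [a,b,c=111]: 1001  = hex 9
Output column (row 0 .. row 31) = 01100110100110011001100110011001
Output column grouped in 4s = 0110 0110 1001 1001 1001 1001 1001 1001 = 0x66999999
Convert to decimal digit by digit (value = value*16 + digit):
  6 -> 6
  6*16 + 6 = 102
  102*16 + 9 = 1641
  1641*16 + 9 = 26265
  26265*16 + 9 = 420249
  420249*16 + 9 = 6723993
  6723993*16 + 9 = 107583897
  107583897*16 + 9 = 1721342361
Decimal = 1721342361

1721342361


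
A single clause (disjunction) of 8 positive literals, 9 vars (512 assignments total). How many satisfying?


Step 1: Total=2^9=512
Step 2: Unsat when all 8 false: 2^1=2
Step 3: Sat=512-2=510

510


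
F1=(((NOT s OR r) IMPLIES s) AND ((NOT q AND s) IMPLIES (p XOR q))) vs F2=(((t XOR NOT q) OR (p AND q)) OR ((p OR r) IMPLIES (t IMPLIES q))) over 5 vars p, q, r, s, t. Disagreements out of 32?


F1 = (((NOT s OR r) IMPLIES s) AND ((NOT q AND s) IMPLIES (p XOR q)))
F2 = (((t XOR NOT q) OR (p AND q)) OR ((p OR r) IMPLIES (t IMPLIES q)))
Evaluate both on each of 32 rows (bits = p,q,r,s,t):
  row 0 [00000]: F1=0 F2=1 (differ) -> 1
  row 1 [00001]: F1=0 F2=1 (differ) -> 1
  row 2 [00010]: F1=0 F2=1 (differ) -> 1
  row 3 [00011]: F1=0 F2=1 (differ) -> 1
  row 4 [00100]: F1=0 F2=1 (differ) -> 1
  row 5 [00101]: F1=0 F2=0 -> 0
  row 6 [00110]: F1=0 F2=1 (differ) -> 1
  row 7 [00111]: F1=0 F2=0 -> 0
  row 8 [01000]: F1=0 F2=1 (differ) -> 1
  row 9 [01001]: F1=0 F2=1 (differ) -> 1
  row 10 [01010]: F1=1 F2=1 -> 0
  row 11 [01011]: F1=1 F2=1 -> 0
  row 12 [01100]: F1=0 F2=1 (differ) -> 1
  row 13 [01101]: F1=0 F2=1 (differ) -> 1
  row 14 [01110]: F1=1 F2=1 -> 0
  row 15 [01111]: F1=1 F2=1 -> 0
  row 16 [10000]: F1=0 F2=1 (differ) -> 1
  row 17 [10001]: F1=0 F2=0 -> 0
  row 18 [10010]: F1=1 F2=1 -> 0
  row 19 [10011]: F1=1 F2=0 (differ) -> 1
  row 20 [10100]: F1=0 F2=1 (differ) -> 1
  row 21 [10101]: F1=0 F2=0 -> 0
  row 22 [10110]: F1=1 F2=1 -> 0
  row 23 [10111]: F1=1 F2=0 (differ) -> 1
  row 24 [11000]: F1=0 F2=1 (differ) -> 1
  row 25 [11001]: F1=0 F2=1 (differ) -> 1
  row 26 [11010]: F1=1 F2=1 -> 0
  row 27 [11011]: F1=1 F2=1 -> 0
  row 28 [11100]: F1=0 F2=1 (differ) -> 1
  row 29 [11101]: F1=0 F2=1 (differ) -> 1
  row 30 [11110]: F1=1 F2=1 -> 0
  row 31 [11111]: F1=1 F2=1 -> 0
Full result column, 8 rows per line (p,q fixed per line; r,s,t runs 000..111 left to right):
  rows 0-7 [p,q=00]: 11111010  (ones: 6)
  rows 8-15 [p,q=01]: 11001100  (ones: 4)
  rows 16-23 [p,q=10]: 10011001  (ones: 4)
  rows 24-31 [p,q=11]: 11001100  (ones: 4)
Disagreements = 6+4+4+4 = 18

18


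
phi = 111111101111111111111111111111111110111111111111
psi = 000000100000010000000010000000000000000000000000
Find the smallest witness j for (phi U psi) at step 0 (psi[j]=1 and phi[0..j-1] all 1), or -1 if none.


(phi U psi) at 0: need smallest j with psi[j]=1 and phi[i]=1 for all i in [0,j).
Scan from step 0:
  step 0: phi=1, psi=0 -> continue
  step 1: phi=1, psi=0 -> continue
  step 2: phi=1, psi=0 -> continue
  step 3: phi=1, psi=0 -> continue
  step 6: psi=1 and phi held for [0,6) -> witness found
Witness step = 6

6


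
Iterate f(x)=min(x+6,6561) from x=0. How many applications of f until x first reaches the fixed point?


Step 1: x=0, cap=6561, increment=6
Step 2: x grows by 6 each step until capped at 6561; fixed point is x=6561
Step 3: iterations = ceil(6561/6) = 1094

1094


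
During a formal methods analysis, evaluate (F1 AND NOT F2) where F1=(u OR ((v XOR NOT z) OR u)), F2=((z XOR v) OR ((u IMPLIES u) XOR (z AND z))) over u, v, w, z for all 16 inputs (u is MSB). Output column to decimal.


F1 = (u OR ((v XOR NOT z) OR u))
F2 = ((z XOR v) OR ((u IMPLIES u) XOR (z AND z)))
Counterexample to F1=>F2 is where F1=1 and F2=0.
Evaluate each row (bits = u,v,w,z, MSB first):
  row 0 [0000]: F1=1 F2=1 -> F1&~F2 -> 0
  row 1 [0001]: F1=0 F2=1 -> F1&~F2 -> 0
  row 2 [0010]: F1=1 F2=1 -> F1&~F2 -> 0
  row 3 [0011]: F1=0 F2=1 -> F1&~F2 -> 0
  row 4 [0100]: F1=0 F2=1 -> F1&~F2 -> 0
  row 5 [0101]: F1=1 F2=0 -> F1&~F2 -> 1
  row 6 [0110]: F1=0 F2=1 -> F1&~F2 -> 0
  row 7 [0111]: F1=1 F2=0 -> F1&~F2 -> 1
  row 8 [1000]: F1=1 F2=1 -> F1&~F2 -> 0
  row 9 [1001]: F1=1 F2=1 -> F1&~F2 -> 0
  row 10 [1010]: F1=1 F2=1 -> F1&~F2 -> 0
  row 11 [1011]: F1=1 F2=1 -> F1&~F2 -> 0
  row 12 [1100]: F1=1 F2=1 -> F1&~F2 -> 0
  row 13 [1101]: F1=1 F2=0 -> F1&~F2 -> 1
  row 14 [1110]: F1=1 F2=1 -> F1&~F2 -> 0
  row 15 [1111]: F1=1 F2=0 -> F1&~F2 -> 1
Full result column, 4 rows per line (u,v fixed per line; w,z runs 00..11 left to right):
  rows 0-3 [u,v=00]: 0000  = hex 0
  rows 4-7 [u,v=01]: 0101  = hex 5
  rows 8-11 [u,v=10]: 0000  = hex 0
  rows 12-15 [u,v=11]: 0101  = hex 5
Counterexample vector (row 0 .. row 15) = 0000010100000101
Output column grouped in 4s = 0000 0101 0000 0101 = 0x0505
Convert to decimal digit by digit (value = value*16 + digit):
  0 -> 0
  0*16 + 5 = 5
  5*16 + 0 = 80
  80*16 + 5 = 1285
Decimal = 1285

1285


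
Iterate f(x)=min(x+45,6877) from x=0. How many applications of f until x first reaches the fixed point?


Step 1: x=0, cap=6877, increment=45
Step 2: x grows by 45 each step until capped at 6877; fixed point is x=6877
Step 3: iterations = ceil(6877/45) = 153

153


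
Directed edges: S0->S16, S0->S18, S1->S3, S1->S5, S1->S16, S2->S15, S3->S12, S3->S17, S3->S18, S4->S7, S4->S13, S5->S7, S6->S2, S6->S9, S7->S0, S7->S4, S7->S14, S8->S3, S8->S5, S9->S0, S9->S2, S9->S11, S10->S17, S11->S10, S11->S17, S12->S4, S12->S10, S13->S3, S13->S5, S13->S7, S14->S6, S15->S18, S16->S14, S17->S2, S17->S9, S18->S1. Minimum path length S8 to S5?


BFS layer-by-layer from S8:
  dist 0: {S8}
  dist 1: {S3, S5}
  -> S5 reached at distance 1
Shortest path length = 1

1


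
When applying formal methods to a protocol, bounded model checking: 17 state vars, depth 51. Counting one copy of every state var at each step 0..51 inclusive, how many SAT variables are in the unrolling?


BMC unrolls to depth k, creating one copy of each state var for steps 0..k.
Step count = 51 + 1 = 52 (steps 0 through 51)
Vars per step = 17
Total = 17 * 52 = 884

884


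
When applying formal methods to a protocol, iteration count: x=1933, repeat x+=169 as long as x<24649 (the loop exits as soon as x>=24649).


Step 1: x goes from 1933 toward 24649 by 169; the body runs while x<24649, so iterations = ceil((bound-start)/step)
Step 2: Distance=22716
Step 3: ceil(22716/169)=135

135


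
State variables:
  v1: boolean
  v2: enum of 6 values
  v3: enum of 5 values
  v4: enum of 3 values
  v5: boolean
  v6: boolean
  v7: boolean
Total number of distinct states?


State space = product of domain sizes of all variables.
Domain sizes:
  v1 (boolean): 2
  v2 (enum of 6 values): 6
  v3 (enum of 5 values): 5
  v4 (enum of 3 values): 3
  v5 (boolean): 2
  v6 (boolean): 2
  v7 (boolean): 2
Product = 2 * 6 * 5 * 3 * 2 * 2 * 2 = 1440

1440


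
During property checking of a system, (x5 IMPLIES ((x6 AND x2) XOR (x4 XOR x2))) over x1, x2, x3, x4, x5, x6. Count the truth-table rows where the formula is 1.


Formula: (x5 IMPLIES ((x6 AND x2) XOR (x4 XOR x2))) over 6 vars (64 rows)
Evaluate each row (x1, x2, x3, x4, x5, x6 as bits, MSB first):
  row 0 [000000]: (0 IMPLIES ((0 AND 0) XOR (0 XOR 0))) -> 1
  row 1 [000001]: (0 IMPLIES ((1 AND 0) XOR (0 XOR 0))) -> 1
  row 2 [000010]: (1 IMPLIES ((0 AND 0) XOR (0 XOR 0))) -> 0
  row 3 [000011]: (1 IMPLIES ((1 AND 0) XOR (0 XOR 0))) -> 0
  row 4 [000100]: (0 IMPLIES ((0 AND 0) XOR (1 XOR 0))) -> 1
  (every remaining row is evaluated the same way; all 64 results are listed next)
Full result column, 8 rows per line (x1,x2,x3 fixed per line; x4,x5,x6 runs 000..111 left to right):
  rows 0-7 [x1,x2,x3=000]: 11001111  (ones: 6)
  rows 8-15 [x1,x2,x3=001]: 11001111  (ones: 6)
  rows 16-23 [x1,x2,x3=010]: 11101101  (ones: 6)
  rows 24-31 [x1,x2,x3=011]: 11101101  (ones: 6)
  rows 32-39 [x1,x2,x3=100]: 11001111  (ones: 6)
  rows 40-47 [x1,x2,x3=101]: 11001111  (ones: 6)
  rows 48-55 [x1,x2,x3=110]: 11101101  (ones: 6)
  rows 56-63 [x1,x2,x3=111]: 11101101  (ones: 6)
Count of 1-rows = 6+6+6+6+6+6+6+6 = 48

48


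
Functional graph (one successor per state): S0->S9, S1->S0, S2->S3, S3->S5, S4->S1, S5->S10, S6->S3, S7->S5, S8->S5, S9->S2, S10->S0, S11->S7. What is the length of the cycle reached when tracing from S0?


Trace from S0 until a state repeats:
  S0 -> S9 -> S2 -> S3 -> S5 -> S10 -> S0
S0 first seen at step 0, revisited at step 6.
Cycle length = 6 - 0 = 6

6


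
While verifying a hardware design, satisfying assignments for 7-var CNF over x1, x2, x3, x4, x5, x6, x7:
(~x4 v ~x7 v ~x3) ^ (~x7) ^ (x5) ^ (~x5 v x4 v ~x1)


CNF with 4 clauses over 7 vars (128 assignments).
An assignment satisfies CNF iff every clause has >=1 true literal.
Check each row (bits = x1,x2,x3,x4,x5,x6,x7; clause T/F shown):
  row 0 [0000000]: clauses=TTFT -> 0
  row 1 [0000001]: clauses=TFFT -> 0
  row 2 [0000010]: clauses=TTFT -> 0
  row 3 [0000011]: clauses=TFFT -> 0
  row 4 [0000100]: clauses=TTTT -> 1
  (every remaining row is evaluated the same way; all 128 results are listed next)
Full result column, 8 rows per line (x1,x2,x3,x4 fixed per line; x5,x6,x7 runs 000..111 left to right):
  rows 0-7 [x1,x2,x3,x4=0000]: 00001010  (ones: 2)
  rows 8-15 [x1,x2,x3,x4=0001]: 00001010  (ones: 2)
  rows 16-23 [x1,x2,x3,x4=0010]: 00001010  (ones: 2)
  rows 24-31 [x1,x2,x3,x4=0011]: 00001010  (ones: 2)
  rows 32-39 [x1,x2,x3,x4=0100]: 00001010  (ones: 2)
  rows 40-47 [x1,x2,x3,x4=0101]: 00001010  (ones: 2)
  rows 48-55 [x1,x2,x3,x4=0110]: 00001010  (ones: 2)
  rows 56-63 [x1,x2,x3,x4=0111]: 00001010  (ones: 2)
  rows 64-71 [x1,x2,x3,x4=1000]: 00000000  (ones: 0)
  rows 72-79 [x1,x2,x3,x4=1001]: 00001010  (ones: 2)
  rows 80-87 [x1,x2,x3,x4=1010]: 00000000  (ones: 0)
  rows 88-95 [x1,x2,x3,x4=1011]: 00001010  (ones: 2)
  rows 96-103 [x1,x2,x3,x4=1100]: 00000000  (ones: 0)
  rows 104-111 [x1,x2,x3,x4=1101]: 00001010  (ones: 2)
  rows 112-119 [x1,x2,x3,x4=1110]: 00000000  (ones: 0)
  rows 120-127 [x1,x2,x3,x4=1111]: 00001010  (ones: 2)
Satisfying assignments = 2+2+2+2+2+2+2+2+0+2+0+2+0+2+0+2 = 24

24


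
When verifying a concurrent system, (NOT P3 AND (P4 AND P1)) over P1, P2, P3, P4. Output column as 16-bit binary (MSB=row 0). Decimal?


Formula: (NOT P3 AND (P4 AND P1)) over P1, P2, P3, P4 (16 rows)
Evaluate each row (bits = P1,P2,P3,P4, MSB first):
  row 0 [0000]: (NOT 0 AND (0 AND 0)) -> 0
  row 1 [0001]: (NOT 0 AND (1 AND 0)) -> 0
  row 2 [0010]: (NOT 1 AND (0 AND 0)) -> 0
  row 3 [0011]: (NOT 1 AND (1 AND 0)) -> 0
  row 4 [0100]: (NOT 0 AND (0 AND 0)) -> 0
  row 5 [0101]: (NOT 0 AND (1 AND 0)) -> 0
  row 6 [0110]: (NOT 1 AND (0 AND 0)) -> 0
  row 7 [0111]: (NOT 1 AND (1 AND 0)) -> 0
  row 8 [1000]: (NOT 0 AND (0 AND 1)) -> 0
  row 9 [1001]: (NOT 0 AND (1 AND 1)) -> 1
  row 10 [1010]: (NOT 1 AND (0 AND 1)) -> 0
  row 11 [1011]: (NOT 1 AND (1 AND 1)) -> 0
  row 12 [1100]: (NOT 0 AND (0 AND 1)) -> 0
  row 13 [1101]: (NOT 0 AND (1 AND 1)) -> 1
  row 14 [1110]: (NOT 1 AND (0 AND 1)) -> 0
  row 15 [1111]: (NOT 1 AND (1 AND 1)) -> 0
Full result column, 4 rows per line (P1,P2 fixed per line; P3,P4 runs 00..11 left to right):
  rows 0-3 [P1,P2=00]: 0000  = hex 0
  rows 4-7 [P1,P2=01]: 0000  = hex 0
  rows 8-11 [P1,P2=10]: 0100  = hex 4
  rows 12-15 [P1,P2=11]: 0100  = hex 4
Output column (row 0 .. row 15) = 0000000001000100
Output column grouped in 4s = 0000 0000 0100 0100 = 0x0044
Convert to decimal digit by digit (value = value*16 + digit):
  0 -> 0
  0*16 + 0 = 0
  0*16 + 4 = 4
  4*16 + 4 = 68
Decimal = 68

68


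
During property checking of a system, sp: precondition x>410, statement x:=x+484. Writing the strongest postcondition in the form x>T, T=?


Formula: sp(P, x:=E) = exists old_x. (x = E[old_x/x]) AND P[old_x/x] (old_x is the value of x before the assignment; eliminate old_x by solving x = E[old_x/x] for old_x)
Step 1: Precondition P: x>410, i.e. old_x > 410
Step 2: Assignment gives x = old_x + 484, so old_x = x - 484
Step 3: Substitute into P: x - 484 > 410
Step 4: Simplify: x > 410+484 = 894

894


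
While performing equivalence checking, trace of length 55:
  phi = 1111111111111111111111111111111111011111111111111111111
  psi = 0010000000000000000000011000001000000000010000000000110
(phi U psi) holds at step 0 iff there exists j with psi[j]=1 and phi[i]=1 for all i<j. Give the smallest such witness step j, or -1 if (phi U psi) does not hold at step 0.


(phi U psi) at 0: need smallest j with psi[j]=1 and phi[i]=1 for all i in [0,j).
Scan from step 0:
  step 0: phi=1, psi=0 -> continue
  step 1: phi=1, psi=0 -> continue
  step 2: psi=1 and phi held for [0,2) -> witness found
Witness step = 2

2


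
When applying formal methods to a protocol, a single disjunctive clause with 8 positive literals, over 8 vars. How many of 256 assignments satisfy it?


Step 1: Total=2^8=256
Step 2: Unsat when all 8 false: 2^0=1
Step 3: Sat=256-1=255

255


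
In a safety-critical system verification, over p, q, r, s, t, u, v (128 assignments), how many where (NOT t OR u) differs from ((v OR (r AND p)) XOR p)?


F1 = (NOT t OR u)
F2 = ((v OR (r AND p)) XOR p)
Evaluate both on each of 128 rows (bits = p,q,r,s,t,u,v):
  row 0 [0000000]: F1=1 F2=0 (differ) -> 1
  row 1 [0000001]: F1=1 F2=1 -> 0
  row 2 [0000010]: F1=1 F2=0 (differ) -> 1
  row 3 [0000011]: F1=1 F2=1 -> 0
  row 4 [0000100]: F1=0 F2=0 -> 0
  (every remaining row is evaluated the same way; all 128 results are listed next)
Full result column, 8 rows per line (p,q,r,s fixed per line; t,u,v runs 000..111 left to right):
  rows 0-7 [p,q,r,s=0000]: 10100110  (ones: 4)
  rows 8-15 [p,q,r,s=0001]: 10100110  (ones: 4)
  rows 16-23 [p,q,r,s=0010]: 10100110  (ones: 4)
  rows 24-31 [p,q,r,s=0011]: 10100110  (ones: 4)
  rows 32-39 [p,q,r,s=0100]: 10100110  (ones: 4)
  rows 40-47 [p,q,r,s=0101]: 10100110  (ones: 4)
  rows 48-55 [p,q,r,s=0110]: 10100110  (ones: 4)
  rows 56-63 [p,q,r,s=0111]: 10100110  (ones: 4)
  rows 64-71 [p,q,r,s=1000]: 01011001  (ones: 4)
  rows 72-79 [p,q,r,s=1001]: 01011001  (ones: 4)
  rows 80-87 [p,q,r,s=1010]: 11110011  (ones: 6)
  rows 88-95 [p,q,r,s=1011]: 11110011  (ones: 6)
  rows 96-103 [p,q,r,s=1100]: 01011001  (ones: 4)
  rows 104-111 [p,q,r,s=1101]: 01011001  (ones: 4)
  rows 112-119 [p,q,r,s=1110]: 11110011  (ones: 6)
  rows 120-127 [p,q,r,s=1111]: 11110011  (ones: 6)
Disagreements = 4+4+4+4+4+4+4+4+4+4+6+6+4+4+6+6 = 72

72


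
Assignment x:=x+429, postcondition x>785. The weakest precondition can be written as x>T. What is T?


Formula: wp(x:=E, P) = P[E/x] (substitute E for x in postcondition)
Step 1: Postcondition: x>785
Step 2: Substitute x+429 for x: x+429>785
Step 3: Solve for x: x > 785-429 = 356

356


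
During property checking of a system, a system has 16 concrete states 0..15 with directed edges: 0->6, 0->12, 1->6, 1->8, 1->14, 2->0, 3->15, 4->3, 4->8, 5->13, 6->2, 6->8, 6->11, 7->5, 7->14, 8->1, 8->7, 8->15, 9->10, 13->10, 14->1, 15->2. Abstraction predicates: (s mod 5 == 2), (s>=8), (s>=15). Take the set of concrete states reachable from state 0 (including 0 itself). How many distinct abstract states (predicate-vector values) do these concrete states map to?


BFS from 0:
Concrete reachable: {0, 1, 2, 5, 6, 7, 8, 10, 11, 12, 13, 14, 15}
Abstract via predicates (s mod 5 == 2), (s>=8), (s>=15):
  (0,0,0) <- {0, 1, 5, 6}
  (0,1,0) <- {8, 10, 11, 13, 14}
  (0,1,1) <- {15}
  (1,0,0) <- {2, 7}
  (1,1,0) <- {12}
Distinct abstract states = 5

5


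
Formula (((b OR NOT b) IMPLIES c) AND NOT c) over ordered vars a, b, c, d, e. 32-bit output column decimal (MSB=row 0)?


Formula: (((b OR NOT b) IMPLIES c) AND NOT c) over a, b, c, d, e (32 rows)
Evaluate each row (bits = a,b,c,d,e, MSB first):
  row 0 [00000]: (((0 OR NOT 0) IMPLIES 0) AND NOT 0) -> 0
  row 1 [00001]: (((0 OR NOT 0) IMPLIES 0) AND NOT 0) -> 0
  row 2 [00010]: (((0 OR NOT 0) IMPLIES 0) AND NOT 0) -> 0
  row 3 [00011]: (((0 OR NOT 0) IMPLIES 0) AND NOT 0) -> 0
  row 4 [00100]: (((0 OR NOT 0) IMPLIES 1) AND NOT 1) -> 0
  row 5 [00101]: (((0 OR NOT 0) IMPLIES 1) AND NOT 1) -> 0
  row 6 [00110]: (((0 OR NOT 0) IMPLIES 1) AND NOT 1) -> 0
  row 7 [00111]: (((0 OR NOT 0) IMPLIES 1) AND NOT 1) -> 0
  row 8 [01000]: (((1 OR NOT 1) IMPLIES 0) AND NOT 0) -> 0
  row 9 [01001]: (((1 OR NOT 1) IMPLIES 0) AND NOT 0) -> 0
  row 10 [01010]: (((1 OR NOT 1) IMPLIES 0) AND NOT 0) -> 0
  row 11 [01011]: (((1 OR NOT 1) IMPLIES 0) AND NOT 0) -> 0
  row 12 [01100]: (((1 OR NOT 1) IMPLIES 1) AND NOT 1) -> 0
  row 13 [01101]: (((1 OR NOT 1) IMPLIES 1) AND NOT 1) -> 0
  row 14 [01110]: (((1 OR NOT 1) IMPLIES 1) AND NOT 1) -> 0
  row 15 [01111]: (((1 OR NOT 1) IMPLIES 1) AND NOT 1) -> 0
  row 16 [10000]: (((0 OR NOT 0) IMPLIES 0) AND NOT 0) -> 0
  row 17 [10001]: (((0 OR NOT 0) IMPLIES 0) AND NOT 0) -> 0
  row 18 [10010]: (((0 OR NOT 0) IMPLIES 0) AND NOT 0) -> 0
  row 19 [10011]: (((0 OR NOT 0) IMPLIES 0) AND NOT 0) -> 0
  row 20 [10100]: (((0 OR NOT 0) IMPLIES 1) AND NOT 1) -> 0
  row 21 [10101]: (((0 OR NOT 0) IMPLIES 1) AND NOT 1) -> 0
  row 22 [10110]: (((0 OR NOT 0) IMPLIES 1) AND NOT 1) -> 0
  row 23 [10111]: (((0 OR NOT 0) IMPLIES 1) AND NOT 1) -> 0
  row 24 [11000]: (((1 OR NOT 1) IMPLIES 0) AND NOT 0) -> 0
  row 25 [11001]: (((1 OR NOT 1) IMPLIES 0) AND NOT 0) -> 0
  row 26 [11010]: (((1 OR NOT 1) IMPLIES 0) AND NOT 0) -> 0
  row 27 [11011]: (((1 OR NOT 1) IMPLIES 0) AND NOT 0) -> 0
  row 28 [11100]: (((1 OR NOT 1) IMPLIES 1) AND NOT 1) -> 0
  row 29 [11101]: (((1 OR NOT 1) IMPLIES 1) AND NOT 1) -> 0
  row 30 [11110]: (((1 OR NOT 1) IMPLIES 1) AND NOT 1) -> 0
  row 31 [11111]: (((1 OR NOT 1) IMPLIES 1) AND NOT 1) -> 0
Full result column, 4 rows per line (a,b,c fixed per line; d,e runs 00..11 left to right):
  rows 0-3 [a,b,c=000]: 0000  = hex 0
  rows 4-7 [a,b,c=001]: 0000  = hex 0
  rows 8-11 [a,b,c=010]: 0000  = hex 0
  rows 12-15 [a,b,c=011]: 0000  = hex 0
  rows 16-19 [a,b,c=100]: 0000  = hex 0
  rows 20-23 [a,b,c=101]: 0000  = hex 0
  rows 24-27 [a,b,c=110]: 0000  = hex 0
  rows 28-31 [a,b,c=111]: 0000  = hex 0
Output column (row 0 .. row 31) = 00000000000000000000000000000000
Output column grouped in 4s = 0000 0000 0000 0000 0000 0000 0000 0000 = 0x00000000
Convert to decimal digit by digit (value = value*16 + digit):
  0 -> 0
  0*16 + 0 = 0
  0*16 + 0 = 0
  0*16 + 0 = 0
  0*16 + 0 = 0
  0*16 + 0 = 0
  0*16 + 0 = 0
  0*16 + 0 = 0
Decimal = 0

0


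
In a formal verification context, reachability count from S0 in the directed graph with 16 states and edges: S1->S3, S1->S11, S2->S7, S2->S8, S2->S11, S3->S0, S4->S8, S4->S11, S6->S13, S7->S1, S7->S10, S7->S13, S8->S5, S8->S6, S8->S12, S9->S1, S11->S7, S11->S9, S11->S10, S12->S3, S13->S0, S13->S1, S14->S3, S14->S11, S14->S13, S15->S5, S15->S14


BFS from S0:
  layer 0: {S0}
Reachable set: {S0}
Count = 1

1


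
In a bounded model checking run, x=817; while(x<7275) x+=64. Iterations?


Step 1: x goes from 817 toward 7275 by 64; the body runs while x<7275, so iterations = ceil((bound-start)/step)
Step 2: Distance=6458
Step 3: ceil(6458/64)=101

101


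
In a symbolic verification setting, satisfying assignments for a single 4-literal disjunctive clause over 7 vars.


Step 1: Total=2^7=128
Step 2: Unsat when all 4 false: 2^3=8
Step 3: Sat=128-8=120

120


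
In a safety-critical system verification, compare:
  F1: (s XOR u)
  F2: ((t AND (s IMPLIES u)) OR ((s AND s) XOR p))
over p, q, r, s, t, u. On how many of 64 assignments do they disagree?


F1 = (s XOR u)
F2 = ((t AND (s IMPLIES u)) OR ((s AND s) XOR p))
Evaluate both on each of 64 rows (bits = p,q,r,s,t,u):
  row 0 [000000]: F1=0 F2=0 -> 0
  row 1 [000001]: F1=1 F2=0 (differ) -> 1
  row 2 [000010]: F1=0 F2=1 (differ) -> 1
  row 3 [000011]: F1=1 F2=1 -> 0
  row 4 [000100]: F1=1 F2=1 -> 0
  (every remaining row is evaluated the same way; all 64 results are listed next)
Full result column, 8 rows per line (p,q,r fixed per line; s,t,u runs 000..111 left to right):
  rows 0-7 [p,q,r=000]: 01100101  (ones: 4)
  rows 8-15 [p,q,r=001]: 01100101  (ones: 4)
  rows 16-23 [p,q,r=010]: 01100101  (ones: 4)
  rows 24-31 [p,q,r=011]: 01100101  (ones: 4)
  rows 32-39 [p,q,r=100]: 10101011  (ones: 5)
  rows 40-47 [p,q,r=101]: 10101011  (ones: 5)
  rows 48-55 [p,q,r=110]: 10101011  (ones: 5)
  rows 56-63 [p,q,r=111]: 10101011  (ones: 5)
Disagreements = 4+4+4+4+5+5+5+5 = 36

36


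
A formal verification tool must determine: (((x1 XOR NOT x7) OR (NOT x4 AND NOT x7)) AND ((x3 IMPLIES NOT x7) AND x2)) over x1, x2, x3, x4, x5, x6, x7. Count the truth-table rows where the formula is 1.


Formula: (((x1 XOR NOT x7) OR (NOT x4 AND NOT x7)) AND ((x3 IMPLIES NOT x7) AND x2)) over 7 vars (128 rows)
Evaluate each row (x1, x2, x3, x4, x5, x6, x7 as bits, MSB first):
  row 0 [0000000]: (((0 XOR NOT 0) OR (NOT 0 AND NOT 0)) AND ((0 IMPLIES NOT 0) AND 0)) -> 0
  row 1 [0000001]: (((0 XOR NOT 1) OR (NOT 0 AND NOT 1)) AND ((0 IMPLIES NOT 1) AND 0)) -> 0
  row 2 [0000010]: (((0 XOR NOT 0) OR (NOT 0 AND NOT 0)) AND ((0 IMPLIES NOT 0) AND 0)) -> 0
  row 3 [0000011]: (((0 XOR NOT 1) OR (NOT 0 AND NOT 1)) AND ((0 IMPLIES NOT 1) AND 0)) -> 0
  row 4 [0000100]: (((0 XOR NOT 0) OR (NOT 0 AND NOT 0)) AND ((0 IMPLIES NOT 0) AND 0)) -> 0
  (every remaining row is evaluated the same way; all 128 results are listed next)
Full result column, 8 rows per line (x1,x2,x3,x4 fixed per line; x5,x6,x7 runs 000..111 left to right):
  rows 0-7 [x1,x2,x3,x4=0000]: 00000000  (ones: 0)
  rows 8-15 [x1,x2,x3,x4=0001]: 00000000  (ones: 0)
  rows 16-23 [x1,x2,x3,x4=0010]: 00000000  (ones: 0)
  rows 24-31 [x1,x2,x3,x4=0011]: 00000000  (ones: 0)
  rows 32-39 [x1,x2,x3,x4=0100]: 10101010  (ones: 4)
  rows 40-47 [x1,x2,x3,x4=0101]: 10101010  (ones: 4)
  rows 48-55 [x1,x2,x3,x4=0110]: 10101010  (ones: 4)
  rows 56-63 [x1,x2,x3,x4=0111]: 10101010  (ones: 4)
  rows 64-71 [x1,x2,x3,x4=1000]: 00000000  (ones: 0)
  rows 72-79 [x1,x2,x3,x4=1001]: 00000000  (ones: 0)
  rows 80-87 [x1,x2,x3,x4=1010]: 00000000  (ones: 0)
  rows 88-95 [x1,x2,x3,x4=1011]: 00000000  (ones: 0)
  rows 96-103 [x1,x2,x3,x4=1100]: 11111111  (ones: 8)
  rows 104-111 [x1,x2,x3,x4=1101]: 01010101  (ones: 4)
  rows 112-119 [x1,x2,x3,x4=1110]: 10101010  (ones: 4)
  rows 120-127 [x1,x2,x3,x4=1111]: 00000000  (ones: 0)
Count of 1-rows = 0+0+0+0+4+4+4+4+0+0+0+0+8+4+4+0 = 32

32


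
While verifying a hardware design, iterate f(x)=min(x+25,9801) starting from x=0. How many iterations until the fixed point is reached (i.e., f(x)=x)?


Step 1: x=0, cap=9801, increment=25
Step 2: x grows by 25 each step until capped at 9801; fixed point is x=9801
Step 3: iterations = ceil(9801/25) = 393

393


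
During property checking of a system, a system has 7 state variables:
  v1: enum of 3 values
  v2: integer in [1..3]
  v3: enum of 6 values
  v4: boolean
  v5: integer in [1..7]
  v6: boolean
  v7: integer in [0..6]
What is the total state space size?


State space = product of domain sizes of all variables.
Domain sizes:
  v1 (enum of 3 values): 3
  v2 (integer in [1..3]): 3
  v3 (enum of 6 values): 6
  v4 (boolean): 2
  v5 (integer in [1..7]): 7
  v6 (boolean): 2
  v7 (integer in [0..6]): 7
Product = 3 * 3 * 6 * 2 * 7 * 2 * 7 = 10584

10584


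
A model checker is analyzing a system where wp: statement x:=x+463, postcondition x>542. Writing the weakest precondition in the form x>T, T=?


Formula: wp(x:=E, P) = P[E/x] (substitute E for x in postcondition)
Step 1: Postcondition: x>542
Step 2: Substitute x+463 for x: x+463>542
Step 3: Solve for x: x > 542-463 = 79

79


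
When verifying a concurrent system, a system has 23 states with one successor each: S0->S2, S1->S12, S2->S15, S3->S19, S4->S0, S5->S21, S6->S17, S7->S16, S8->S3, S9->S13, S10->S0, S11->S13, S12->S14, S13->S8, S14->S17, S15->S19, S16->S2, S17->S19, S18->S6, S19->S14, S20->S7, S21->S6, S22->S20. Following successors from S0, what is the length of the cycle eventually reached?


Trace from S0 until a state repeats:
  S0 -> S2 -> S15 -> S19 -> S14 -> S17 -> S19
S19 first seen at step 3, revisited at step 6.
Cycle length = 6 - 3 = 3

3


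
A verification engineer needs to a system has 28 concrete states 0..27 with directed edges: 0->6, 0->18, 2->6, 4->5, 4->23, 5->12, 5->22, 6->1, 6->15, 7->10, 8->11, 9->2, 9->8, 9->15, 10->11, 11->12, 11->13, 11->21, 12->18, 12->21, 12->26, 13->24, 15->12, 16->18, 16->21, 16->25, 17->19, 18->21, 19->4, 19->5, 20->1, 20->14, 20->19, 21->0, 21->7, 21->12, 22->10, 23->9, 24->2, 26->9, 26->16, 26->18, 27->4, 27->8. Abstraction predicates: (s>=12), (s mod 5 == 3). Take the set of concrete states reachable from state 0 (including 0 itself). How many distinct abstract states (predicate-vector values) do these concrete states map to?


BFS from 0:
Concrete reachable: {0, 1, 2, 6, 7, 8, 9, 10, 11, 12, 13, 15, 16, 18, 21, 24, 25, 26}
Abstract via predicates (s>=12), (s mod 5 == 3):
  (0,0) <- {0, 1, 2, 6, 7, 9, 10, 11}
  (0,1) <- {8}
  (1,0) <- {12, 15, 16, 21, 24, 25, 26}
  (1,1) <- {13, 18}
Distinct abstract states = 4

4


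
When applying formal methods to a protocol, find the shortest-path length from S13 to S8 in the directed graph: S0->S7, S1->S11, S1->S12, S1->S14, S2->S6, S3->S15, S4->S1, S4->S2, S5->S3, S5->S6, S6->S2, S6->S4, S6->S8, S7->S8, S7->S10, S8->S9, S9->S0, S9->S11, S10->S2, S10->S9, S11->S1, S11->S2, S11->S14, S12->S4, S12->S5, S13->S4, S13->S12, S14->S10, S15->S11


BFS layer-by-layer from S13:
  dist 0: {S13}
  dist 1: {S4, S12}
  dist 2: {S1, S2, S5}
  dist 3: {S3, S6, S11, S14}
  dist 4: {S8, S10, S15}
  -> S8 reached at distance 4
Shortest path length = 4

4


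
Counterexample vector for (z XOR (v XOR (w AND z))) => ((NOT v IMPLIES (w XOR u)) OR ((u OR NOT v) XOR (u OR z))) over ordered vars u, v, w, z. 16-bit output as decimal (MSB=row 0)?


F1 = (z XOR (v XOR (w AND z)))
F2 = ((NOT v IMPLIES (w XOR u)) OR ((u OR NOT v) XOR (u OR z)))
Counterexample to F1=>F2 is where F1=1 and F2=0.
Evaluate each row (bits = u,v,w,z, MSB first):
  row 0 [0000]: F1=0 F2=1 -> F1&~F2 -> 0
  row 1 [0001]: F1=1 F2=0 -> F1&~F2 -> 1
  row 2 [0010]: F1=0 F2=1 -> F1&~F2 -> 0
  row 3 [0011]: F1=0 F2=1 -> F1&~F2 -> 0
  row 4 [0100]: F1=1 F2=1 -> F1&~F2 -> 0
  row 5 [0101]: F1=0 F2=1 -> F1&~F2 -> 0
  row 6 [0110]: F1=1 F2=1 -> F1&~F2 -> 0
  row 7 [0111]: F1=1 F2=1 -> F1&~F2 -> 0
  row 8 [1000]: F1=0 F2=1 -> F1&~F2 -> 0
  row 9 [1001]: F1=1 F2=1 -> F1&~F2 -> 0
  row 10 [1010]: F1=0 F2=0 -> F1&~F2 -> 0
  row 11 [1011]: F1=0 F2=0 -> F1&~F2 -> 0
  row 12 [1100]: F1=1 F2=1 -> F1&~F2 -> 0
  row 13 [1101]: F1=0 F2=1 -> F1&~F2 -> 0
  row 14 [1110]: F1=1 F2=1 -> F1&~F2 -> 0
  row 15 [1111]: F1=1 F2=1 -> F1&~F2 -> 0
Full result column, 4 rows per line (u,v fixed per line; w,z runs 00..11 left to right):
  rows 0-3 [u,v=00]: 0100  = hex 4
  rows 4-7 [u,v=01]: 0000  = hex 0
  rows 8-11 [u,v=10]: 0000  = hex 0
  rows 12-15 [u,v=11]: 0000  = hex 0
Counterexample vector (row 0 .. row 15) = 0100000000000000
Output column grouped in 4s = 0100 0000 0000 0000 = 0x4000
Convert to decimal digit by digit (value = value*16 + digit):
  4 -> 4
  4*16 + 0 = 64
  64*16 + 0 = 1024
  1024*16 + 0 = 16384
Decimal = 16384

16384
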